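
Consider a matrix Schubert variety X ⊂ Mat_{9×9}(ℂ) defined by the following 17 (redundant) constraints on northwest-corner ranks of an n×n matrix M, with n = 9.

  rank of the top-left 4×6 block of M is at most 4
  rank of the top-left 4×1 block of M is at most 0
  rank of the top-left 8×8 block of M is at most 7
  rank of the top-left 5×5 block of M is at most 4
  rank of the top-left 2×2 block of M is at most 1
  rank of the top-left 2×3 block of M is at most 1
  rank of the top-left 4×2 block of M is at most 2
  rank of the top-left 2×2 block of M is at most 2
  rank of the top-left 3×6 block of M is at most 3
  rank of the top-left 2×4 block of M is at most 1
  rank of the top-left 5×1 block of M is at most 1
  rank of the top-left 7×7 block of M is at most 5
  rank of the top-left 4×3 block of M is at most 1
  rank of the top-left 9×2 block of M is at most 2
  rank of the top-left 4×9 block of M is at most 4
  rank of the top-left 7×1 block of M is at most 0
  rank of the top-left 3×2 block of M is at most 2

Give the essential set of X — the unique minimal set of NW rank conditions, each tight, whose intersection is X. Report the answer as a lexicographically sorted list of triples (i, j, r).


Reconstructing r_w from the 17 given conditions:

  row 1: 0, 1, 1, 1, 1, 1, 1, 1, 1
  row 2: 0, 1, 1, 1, 2, 2, 2, 2, 2
  row 3: 0, 1, 1, 2, 3, 3, 3, 3, 3
  row 4: 0, 1, 1, 2, 3, 4, 4, 4, 4
  row 5: 0, 1, 2, 3, 4, 5, 5, 5, 5
  row 6: 0, 1, 2, 3, 4, 5, 5, 6, 6
  row 7: 0, 1, 2, 3, 4, 5, 5, 6, 7
  row 8: 1, 2, 3, 4, 5, 6, 6, 7, 8
  row 9: 1, 2, 3, 4, 5, 6, 7, 8, 9

hence w(1..9) = (2, 5, 4, 6, 3, 8, 9, 1, 7).

4 SE-corners of the 13-cell Rothe diagram give Ess(w):

[(2, 4, 1), (4, 3, 1), (7, 1, 0), (7, 7, 5)]


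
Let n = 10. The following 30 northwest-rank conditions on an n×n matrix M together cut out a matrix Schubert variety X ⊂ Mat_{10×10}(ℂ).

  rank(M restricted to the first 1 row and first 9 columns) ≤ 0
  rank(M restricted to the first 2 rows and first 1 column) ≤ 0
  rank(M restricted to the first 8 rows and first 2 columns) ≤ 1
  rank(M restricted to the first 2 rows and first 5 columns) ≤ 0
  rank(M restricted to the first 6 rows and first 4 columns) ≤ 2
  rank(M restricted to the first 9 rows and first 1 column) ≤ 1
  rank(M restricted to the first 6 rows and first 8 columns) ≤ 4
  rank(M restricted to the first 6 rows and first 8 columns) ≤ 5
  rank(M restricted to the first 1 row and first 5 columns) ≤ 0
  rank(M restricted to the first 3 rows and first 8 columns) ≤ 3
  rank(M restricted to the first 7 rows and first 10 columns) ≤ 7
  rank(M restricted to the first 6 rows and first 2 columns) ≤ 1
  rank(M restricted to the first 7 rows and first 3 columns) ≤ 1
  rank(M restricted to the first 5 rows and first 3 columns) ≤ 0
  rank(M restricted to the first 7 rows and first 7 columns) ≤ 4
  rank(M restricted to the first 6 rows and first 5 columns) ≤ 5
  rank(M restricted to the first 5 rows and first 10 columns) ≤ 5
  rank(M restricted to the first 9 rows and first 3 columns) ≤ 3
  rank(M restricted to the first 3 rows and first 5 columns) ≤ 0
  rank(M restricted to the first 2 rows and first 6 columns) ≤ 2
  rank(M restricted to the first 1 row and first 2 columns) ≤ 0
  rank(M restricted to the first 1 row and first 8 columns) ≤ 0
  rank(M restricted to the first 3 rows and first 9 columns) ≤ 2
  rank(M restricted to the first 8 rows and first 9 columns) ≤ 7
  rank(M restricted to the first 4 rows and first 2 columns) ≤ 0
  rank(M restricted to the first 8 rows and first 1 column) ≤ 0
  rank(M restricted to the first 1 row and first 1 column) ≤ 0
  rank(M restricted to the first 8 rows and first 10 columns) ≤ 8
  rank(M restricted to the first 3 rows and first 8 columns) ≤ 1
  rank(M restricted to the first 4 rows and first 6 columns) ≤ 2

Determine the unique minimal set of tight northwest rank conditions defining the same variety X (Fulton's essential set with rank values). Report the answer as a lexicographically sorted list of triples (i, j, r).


Reconstructing r_w from the 30 given conditions:

  row 1: 0, 0, 0, 0, 0, 0, 0, 0, 0, 1
  row 2: 0, 0, 0, 0, 0, 1, 1, 1, 1, 2
  row 3: 0, 0, 0, 0, 0, 1, 1, 1, 2, 3
  row 4: 0, 0, 0, 1, 1, 2, 2, 2, 3, 4
  row 5: 0, 0, 0, 1, 2, 3, 3, 3, 4, 5
  row 6: 0, 1, 1, 2, 3, 4, 4, 4, 5, 6
  row 7: 0, 1, 1, 2, 3, 4, 4, 5, 6, 7
  row 8: 0, 1, 2, 3, 4, 5, 5, 6, 7, 8
  row 9: 1, 2, 3, 4, 5, 6, 6, 7, 8, 9
  row 10: 1, 2, 3, 4, 5, 6, 7, 8, 9, 10

hence w(1..10) = (10, 6, 9, 4, 5, 2, 8, 3, 1, 7).

D(w) has 32 cells with 7 SE-corners; essential set:

[(1, 9, 0), (3, 5, 0), (3, 8, 1), (5, 3, 0), (7, 3, 1), (7, 7, 4), (8, 1, 0)]


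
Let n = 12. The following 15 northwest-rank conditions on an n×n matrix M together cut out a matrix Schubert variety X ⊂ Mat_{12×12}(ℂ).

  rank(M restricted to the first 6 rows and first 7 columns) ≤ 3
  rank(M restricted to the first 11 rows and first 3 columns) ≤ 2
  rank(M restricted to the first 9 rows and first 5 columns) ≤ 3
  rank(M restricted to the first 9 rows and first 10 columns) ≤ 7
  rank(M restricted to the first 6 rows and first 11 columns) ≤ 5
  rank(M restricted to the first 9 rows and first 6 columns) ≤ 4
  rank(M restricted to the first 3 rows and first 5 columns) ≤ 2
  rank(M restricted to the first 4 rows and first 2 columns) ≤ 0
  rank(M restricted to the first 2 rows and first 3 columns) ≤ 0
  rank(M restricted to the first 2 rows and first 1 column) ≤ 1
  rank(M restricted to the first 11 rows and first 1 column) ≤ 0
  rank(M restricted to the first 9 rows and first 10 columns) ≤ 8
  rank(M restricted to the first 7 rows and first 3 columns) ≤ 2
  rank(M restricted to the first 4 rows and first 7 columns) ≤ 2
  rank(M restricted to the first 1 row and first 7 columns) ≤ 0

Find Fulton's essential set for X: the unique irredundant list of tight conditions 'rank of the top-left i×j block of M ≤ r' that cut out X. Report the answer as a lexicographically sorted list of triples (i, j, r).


Computing R[i][j] = min implied NW-rank bound (n=12, 15 conditions):

  R[1]: 0 | 0 | 0 | 0 | 0 | 0 | 0 | 1 | 1 | 1 | 1 | 1
  R[2]: 0 | 0 | 0 | 1 | 1 | 1 | 1 | 2 | 2 | 2 | 2 | 2
  R[3]: 0 | 0 | 1 | 2 | 2 | 2 | 2 | 3 | 3 | 3 | 3 | 3
  R[4]: 0 | 0 | 1 | 2 | 2 | 2 | 2 | 3 | 4 | 4 | 4 | 4
  R[5]: 0 | 1 | 2 | 3 | 3 | 3 | 3 | 4 | 5 | 5 | 5 | 5
  R[6]: 0 | 1 | 2 | 3 | 3 | 3 | 3 | 4 | 5 | 5 | 5 | 6
  R[7]: 0 | 1 | 2 | 3 | 3 | 4 | 4 | 5 | 6 | 6 | 6 | 7
  R[8]: 0 | 1 | 2 | 3 | 3 | 4 | 5 | 6 | 7 | 7 | 7 | 8
  R[9]: 0 | 1 | 2 | 3 | 3 | 4 | 5 | 6 | 7 | 7 | 8 | 9
  R[10]: 0 | 1 | 2 | 3 | 4 | 5 | 6 | 7 | 8 | 8 | 9 | 10
  R[11]: 0 | 1 | 2 | 3 | 4 | 5 | 6 | 7 | 8 | 9 | 10 | 11
  R[12]: 1 | 2 | 3 | 4 | 5 | 6 | 7 | 8 | 9 | 10 | 11 | 12

giving w = (8, 4, 3, 9, 2, 12, 6, 7, 11, 5, 10, 1) via Δ²R.

|D(w)|=33, |Ess(w)|=9:

[(1, 7, 0), (2, 3, 0), (4, 2, 0), (4, 7, 2), (6, 7, 3), (6, 11, 5), (9, 5, 3), (9, 10, 7), (11, 1, 0)]


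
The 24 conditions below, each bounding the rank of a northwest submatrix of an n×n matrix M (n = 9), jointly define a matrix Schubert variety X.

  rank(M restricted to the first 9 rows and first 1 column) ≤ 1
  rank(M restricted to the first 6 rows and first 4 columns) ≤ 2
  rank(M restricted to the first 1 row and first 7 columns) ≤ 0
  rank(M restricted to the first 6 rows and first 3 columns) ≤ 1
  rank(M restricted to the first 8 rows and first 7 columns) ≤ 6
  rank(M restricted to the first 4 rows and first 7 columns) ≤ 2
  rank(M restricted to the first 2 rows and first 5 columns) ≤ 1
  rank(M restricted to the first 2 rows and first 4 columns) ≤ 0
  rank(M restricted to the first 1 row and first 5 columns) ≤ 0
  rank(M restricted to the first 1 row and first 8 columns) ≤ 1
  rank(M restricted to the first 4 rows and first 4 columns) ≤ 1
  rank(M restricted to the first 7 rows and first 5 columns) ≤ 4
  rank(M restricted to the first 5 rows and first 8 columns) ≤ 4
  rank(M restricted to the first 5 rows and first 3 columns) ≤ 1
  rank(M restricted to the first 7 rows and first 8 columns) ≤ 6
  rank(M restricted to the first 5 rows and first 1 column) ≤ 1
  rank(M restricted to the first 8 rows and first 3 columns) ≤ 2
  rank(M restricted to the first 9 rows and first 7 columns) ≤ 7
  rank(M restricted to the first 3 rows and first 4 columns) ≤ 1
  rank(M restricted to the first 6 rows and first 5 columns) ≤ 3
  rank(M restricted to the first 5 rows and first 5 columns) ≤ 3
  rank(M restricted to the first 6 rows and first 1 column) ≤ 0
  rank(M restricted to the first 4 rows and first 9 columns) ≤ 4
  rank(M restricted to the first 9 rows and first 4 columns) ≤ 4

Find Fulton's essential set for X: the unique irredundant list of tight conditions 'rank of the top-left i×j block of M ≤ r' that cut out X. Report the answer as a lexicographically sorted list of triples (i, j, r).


Reconstructing r_w from the 24 given conditions:

  R[1]: 0 | 0 | 0 | 0 | 0 | 0 | 0 | 1 | 1
  R[2]: 0 | 0 | 0 | 0 | 1 | 1 | 1 | 2 | 2
  R[3]: 0 | 1 | 1 | 1 | 2 | 2 | 2 | 3 | 3
  R[4]: 0 | 1 | 1 | 1 | 2 | 2 | 2 | 3 | 4
  R[5]: 0 | 1 | 1 | 2 | 3 | 3 | 3 | 4 | 5
  R[6]: 0 | 1 | 1 | 2 | 3 | 4 | 4 | 5 | 6
  R[7]: 1 | 2 | 2 | 3 | 4 | 5 | 5 | 6 | 7
  R[8]: 1 | 2 | 2 | 3 | 4 | 5 | 6 | 7 | 8
  R[9]: 1 | 2 | 3 | 4 | 5 | 6 | 7 | 8 | 9

second differences of R give the permutation w = (8, 5, 2, 9, 4, 6, 1, 7, 3).

7 SE-corners of the 22-cell Rothe diagram give Ess(w):

[(1, 7, 0), (2, 4, 0), (4, 4, 1), (4, 7, 2), (6, 1, 0), (6, 3, 1), (8, 3, 2)]


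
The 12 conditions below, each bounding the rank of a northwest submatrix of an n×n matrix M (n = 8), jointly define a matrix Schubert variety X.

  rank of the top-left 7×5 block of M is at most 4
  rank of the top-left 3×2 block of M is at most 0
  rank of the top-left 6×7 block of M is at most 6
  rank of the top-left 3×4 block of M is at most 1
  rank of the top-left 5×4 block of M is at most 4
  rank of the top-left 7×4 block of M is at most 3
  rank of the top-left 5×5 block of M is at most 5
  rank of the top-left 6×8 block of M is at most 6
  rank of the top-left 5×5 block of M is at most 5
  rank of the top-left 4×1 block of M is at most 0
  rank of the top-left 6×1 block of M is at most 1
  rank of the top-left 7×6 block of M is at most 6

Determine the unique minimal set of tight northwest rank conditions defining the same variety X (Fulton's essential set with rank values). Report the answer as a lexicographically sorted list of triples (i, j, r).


The tightest implied rank at each (i,j), from the 12 conditions:

  i=1: 0  0  1  1  1  1  1  1
  i=2: 0  0  1  1  2  2  2  2
  i=3: 0  0  1  1  2  3  3  3
  i=4: 0  1  2  2  3  4  4  4
  i=5: 1  2  3  3  4  5  5  5
  i=6: 1  2  3  3  4  5  6  6
  i=7: 1  2  3  3  4  5  6  7
  i=8: 1  2  3  4  5  6  7  8

reading off 1-entries of Δ²R: w = (3, 5, 6, 2, 1, 7, 8, 4).

D(w) has 11 cells with 4 SE-corners; essential set:

[(3, 2, 0), (3, 4, 1), (4, 1, 0), (7, 4, 3)]


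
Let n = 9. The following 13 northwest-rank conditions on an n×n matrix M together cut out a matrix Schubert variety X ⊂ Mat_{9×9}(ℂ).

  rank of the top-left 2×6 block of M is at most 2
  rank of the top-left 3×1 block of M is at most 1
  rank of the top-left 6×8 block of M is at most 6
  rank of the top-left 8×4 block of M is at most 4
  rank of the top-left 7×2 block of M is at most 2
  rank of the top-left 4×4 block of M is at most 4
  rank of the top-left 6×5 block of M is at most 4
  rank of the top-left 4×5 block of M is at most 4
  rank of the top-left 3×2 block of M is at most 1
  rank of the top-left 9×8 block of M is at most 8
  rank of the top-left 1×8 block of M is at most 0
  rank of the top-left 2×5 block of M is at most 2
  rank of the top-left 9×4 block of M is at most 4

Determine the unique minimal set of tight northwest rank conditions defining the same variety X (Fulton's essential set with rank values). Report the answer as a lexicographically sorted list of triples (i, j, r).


Propagating the 13 rank bounds to every northwest block:

  0  0  0  0  0  0  0  0  1
  1  1  1  1  1  1  1  1  2
  1  1  2  2  2  2  2  2  3
  1  2  3  3  3  3  3  3  4
  1  2  3  4  4  4  4  4  5
  1  2  3  4  4  5  5  5  6
  1  2  3  4  5  6  6  6  7
  1  2  3  4  5  6  7  7  8
  1  2  3  4  5  6  7  8  9

second differences of R give the permutation w = (9, 1, 3, 2, 4, 6, 5, 7, 8).

ℓ(w)=10; the 3 essential cells (i,j,r):

[(1, 8, 0), (3, 2, 1), (6, 5, 4)]


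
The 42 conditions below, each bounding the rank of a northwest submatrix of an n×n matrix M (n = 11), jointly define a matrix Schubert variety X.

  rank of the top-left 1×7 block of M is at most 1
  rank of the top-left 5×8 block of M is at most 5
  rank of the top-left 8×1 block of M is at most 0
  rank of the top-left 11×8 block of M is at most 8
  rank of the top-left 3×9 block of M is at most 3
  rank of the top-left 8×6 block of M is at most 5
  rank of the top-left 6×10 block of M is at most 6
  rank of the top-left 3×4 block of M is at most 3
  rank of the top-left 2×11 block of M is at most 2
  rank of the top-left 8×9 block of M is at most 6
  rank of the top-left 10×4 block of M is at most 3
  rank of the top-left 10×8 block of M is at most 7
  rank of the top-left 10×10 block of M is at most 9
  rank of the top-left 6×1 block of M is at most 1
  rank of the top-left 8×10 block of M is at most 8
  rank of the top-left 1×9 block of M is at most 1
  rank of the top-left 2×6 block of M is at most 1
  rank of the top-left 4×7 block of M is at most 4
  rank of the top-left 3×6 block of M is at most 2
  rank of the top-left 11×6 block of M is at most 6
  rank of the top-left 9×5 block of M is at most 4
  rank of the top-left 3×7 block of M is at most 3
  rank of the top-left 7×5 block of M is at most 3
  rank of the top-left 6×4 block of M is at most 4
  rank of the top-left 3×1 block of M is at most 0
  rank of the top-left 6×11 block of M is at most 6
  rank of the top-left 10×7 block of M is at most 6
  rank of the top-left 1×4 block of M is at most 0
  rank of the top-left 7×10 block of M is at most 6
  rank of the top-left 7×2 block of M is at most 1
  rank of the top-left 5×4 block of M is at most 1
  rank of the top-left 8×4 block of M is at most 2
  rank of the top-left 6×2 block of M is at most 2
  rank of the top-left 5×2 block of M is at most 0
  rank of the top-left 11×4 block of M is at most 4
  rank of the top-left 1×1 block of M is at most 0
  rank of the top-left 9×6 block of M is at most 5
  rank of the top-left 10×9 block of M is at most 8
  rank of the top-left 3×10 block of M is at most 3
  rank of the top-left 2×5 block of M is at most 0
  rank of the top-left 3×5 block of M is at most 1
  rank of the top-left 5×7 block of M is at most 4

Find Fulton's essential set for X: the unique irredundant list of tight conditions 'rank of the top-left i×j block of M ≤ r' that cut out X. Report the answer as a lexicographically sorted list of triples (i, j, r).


Rank table r_w(11×11) implied by the 42 constraints:

  row 1: 0 0 0 0 0 1 1 1 1 1 1
  row 2: 0 0 0 0 0 1 2 2 2 2 2
  row 3: 0 0 1 1 1 2 3 3 3 3 3
  row 4: 0 0 1 1 2 3 4 4 4 4 4
  row 5: 0 0 1 1 2 3 4 5 5 5 5
  row 6: 0 1 2 2 3 4 5 6 6 6 6
  row 7: 0 1 2 2 3 4 5 6 6 6 7
  row 8: 0 1 2 2 3 4 5 6 6 7 8
  row 9: 1 2 3 3 4 5 6 7 7 8 9
  row 10: 1 2 3 3 4 5 6 7 8 9 10
  row 11: 1 2 3 4 5 6 7 8 9 10 11

hence w(1..11) = (6, 7, 3, 5, 8, 2, 11, 10, 1, 9, 4).

ℓ(w)=27; the 8 essential cells (i,j,r):

[(2, 5, 0), (5, 2, 0), (5, 4, 1), (7, 10, 6), (8, 1, 0), (8, 4, 2), (8, 9, 6), (10, 4, 3)]


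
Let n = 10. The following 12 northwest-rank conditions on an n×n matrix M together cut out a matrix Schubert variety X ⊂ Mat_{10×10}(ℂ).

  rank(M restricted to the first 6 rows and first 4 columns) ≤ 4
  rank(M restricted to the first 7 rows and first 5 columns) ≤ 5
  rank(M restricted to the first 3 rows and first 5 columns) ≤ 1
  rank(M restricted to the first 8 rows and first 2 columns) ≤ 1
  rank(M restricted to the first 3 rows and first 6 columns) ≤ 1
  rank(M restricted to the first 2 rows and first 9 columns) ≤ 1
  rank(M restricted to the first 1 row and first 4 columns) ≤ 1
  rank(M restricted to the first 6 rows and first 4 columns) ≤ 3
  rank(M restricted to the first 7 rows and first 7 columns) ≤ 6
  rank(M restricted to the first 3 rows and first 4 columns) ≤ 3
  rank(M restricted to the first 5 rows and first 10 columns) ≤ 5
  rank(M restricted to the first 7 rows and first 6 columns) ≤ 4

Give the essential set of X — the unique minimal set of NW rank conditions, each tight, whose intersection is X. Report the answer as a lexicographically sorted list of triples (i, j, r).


Rank table r_w(10×10) implied by the 12 constraints:

  1, 1, 1, 1, 1, 1, 1, 1, 1, 1
  1, 1, 1, 1, 1, 1, 1, 1, 1, 2
  1, 1, 1, 1, 1, 1, 2, 2, 2, 3
  1, 1, 2, 2, 2, 2, 3, 3, 3, 4
  1, 1, 2, 3, 3, 3, 4, 4, 4, 5
  1, 1, 2, 3, 4, 4, 5, 5, 5, 6
  1, 1, 2, 3, 4, 4, 5, 6, 6, 7
  1, 1, 2, 3, 4, 5, 6, 7, 7, 8
  1, 2, 3, 4, 5, 6, 7, 8, 8, 9
  1, 2, 3, 4, 5, 6, 7, 8, 9, 10

the unique w with this rank table is (1, 10, 7, 3, 4, 5, 8, 6, 2, 9).

ℓ(w)=19; the 4 essential cells (i,j,r):

[(2, 9, 1), (3, 6, 1), (7, 6, 4), (8, 2, 1)]


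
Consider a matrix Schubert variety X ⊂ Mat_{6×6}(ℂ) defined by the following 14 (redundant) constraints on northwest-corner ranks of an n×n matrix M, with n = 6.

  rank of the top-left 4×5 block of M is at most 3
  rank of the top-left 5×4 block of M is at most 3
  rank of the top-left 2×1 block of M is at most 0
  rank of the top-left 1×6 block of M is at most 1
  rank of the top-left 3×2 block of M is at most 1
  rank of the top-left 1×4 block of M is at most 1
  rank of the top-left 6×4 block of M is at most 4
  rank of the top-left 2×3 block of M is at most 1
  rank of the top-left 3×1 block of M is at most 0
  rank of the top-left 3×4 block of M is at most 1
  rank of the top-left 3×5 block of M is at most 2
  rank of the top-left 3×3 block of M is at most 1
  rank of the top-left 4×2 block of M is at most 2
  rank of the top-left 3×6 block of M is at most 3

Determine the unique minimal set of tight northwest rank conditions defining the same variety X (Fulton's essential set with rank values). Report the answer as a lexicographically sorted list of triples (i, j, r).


The tightest implied rank at each (i,j), from the 14 conditions:

  0 1 1 1 1 1
  0 1 1 1 2 2
  0 1 1 1 2 3
  1 2 2 2 3 4
  1 2 3 3 4 5
  1 2 3 4 5 6

second differences of R give the permutation w = (2, 5, 6, 1, 3, 4).

2 SE-corners of the 7-cell Rothe diagram give Ess(w):

[(3, 1, 0), (3, 4, 1)]


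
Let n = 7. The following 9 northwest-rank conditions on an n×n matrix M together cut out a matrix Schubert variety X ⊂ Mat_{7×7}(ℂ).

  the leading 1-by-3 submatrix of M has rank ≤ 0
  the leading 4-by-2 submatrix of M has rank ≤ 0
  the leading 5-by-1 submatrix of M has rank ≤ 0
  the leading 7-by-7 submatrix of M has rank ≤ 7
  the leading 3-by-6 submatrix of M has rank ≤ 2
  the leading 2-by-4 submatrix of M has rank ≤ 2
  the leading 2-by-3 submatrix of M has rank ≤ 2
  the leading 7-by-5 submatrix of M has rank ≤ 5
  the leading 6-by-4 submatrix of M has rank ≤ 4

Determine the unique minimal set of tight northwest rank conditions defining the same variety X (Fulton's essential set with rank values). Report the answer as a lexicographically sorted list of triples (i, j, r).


Computing R[i][j] = min implied NW-rank bound (n=7, 9 conditions):

  R[1]: 0, 0, 0, 1, 1, 1, 1
  R[2]: 0, 0, 1, 2, 2, 2, 2
  R[3]: 0, 0, 1, 2, 2, 2, 3
  R[4]: 0, 0, 1, 2, 3, 3, 4
  R[5]: 0, 1, 2, 3, 4, 4, 5
  R[6]: 1, 2, 3, 4, 5, 5, 6
  R[7]: 1, 2, 3, 4, 5, 6, 7

second differences of R give the permutation w = (4, 3, 7, 5, 2, 1, 6).

4 SE-corners of the 12-cell Rothe diagram give Ess(w):

[(1, 3, 0), (3, 6, 2), (4, 2, 0), (5, 1, 0)]


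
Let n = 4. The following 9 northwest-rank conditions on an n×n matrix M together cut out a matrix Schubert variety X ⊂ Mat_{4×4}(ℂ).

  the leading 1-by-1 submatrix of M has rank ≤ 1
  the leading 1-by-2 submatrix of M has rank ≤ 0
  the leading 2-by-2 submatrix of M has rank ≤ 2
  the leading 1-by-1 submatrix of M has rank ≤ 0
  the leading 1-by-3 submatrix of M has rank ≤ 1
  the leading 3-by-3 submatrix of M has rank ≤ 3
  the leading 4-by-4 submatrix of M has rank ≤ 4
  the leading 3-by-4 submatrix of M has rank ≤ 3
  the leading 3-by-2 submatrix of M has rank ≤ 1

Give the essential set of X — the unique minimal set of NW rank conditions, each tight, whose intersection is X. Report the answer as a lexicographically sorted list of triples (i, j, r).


Reconstructing r_w from the 9 given conditions:

  i=1: 0, 0, 1, 1
  i=2: 1, 1, 2, 2
  i=3: 1, 1, 2, 3
  i=4: 1, 2, 3, 4

reading off 1-entries of Δ²R: w = (3, 1, 4, 2).

2 SE-corners of the 3-cell Rothe diagram give Ess(w):

[(1, 2, 0), (3, 2, 1)]


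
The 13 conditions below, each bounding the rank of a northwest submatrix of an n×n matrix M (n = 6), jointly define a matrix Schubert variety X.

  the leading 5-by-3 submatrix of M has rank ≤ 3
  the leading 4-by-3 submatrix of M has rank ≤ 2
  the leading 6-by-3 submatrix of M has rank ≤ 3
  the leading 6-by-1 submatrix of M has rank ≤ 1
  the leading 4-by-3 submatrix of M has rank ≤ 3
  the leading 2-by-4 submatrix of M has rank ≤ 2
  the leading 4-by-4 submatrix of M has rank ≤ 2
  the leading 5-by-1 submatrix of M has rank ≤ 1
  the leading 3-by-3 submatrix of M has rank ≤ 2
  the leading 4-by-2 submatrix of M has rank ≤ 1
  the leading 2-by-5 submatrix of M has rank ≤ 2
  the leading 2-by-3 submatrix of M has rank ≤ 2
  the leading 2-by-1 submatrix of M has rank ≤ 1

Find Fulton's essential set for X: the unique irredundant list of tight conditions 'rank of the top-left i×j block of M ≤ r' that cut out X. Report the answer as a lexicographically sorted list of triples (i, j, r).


Rank table r_w(6×6) implied by the 13 constraints:

  R[1]: 1  1  1  1  1  1
  R[2]: 1  1  2  2  2  2
  R[3]: 1  1  2  2  3  3
  R[4]: 1  1  2  2  3  4
  R[5]: 1  2  3  3  4  5
  R[6]: 1  2  3  4  5  6

reading off 1-entries of Δ²R: w = (1, 3, 5, 6, 2, 4).

2 SE-corners of the 5-cell Rothe diagram give Ess(w):

[(4, 2, 1), (4, 4, 2)]


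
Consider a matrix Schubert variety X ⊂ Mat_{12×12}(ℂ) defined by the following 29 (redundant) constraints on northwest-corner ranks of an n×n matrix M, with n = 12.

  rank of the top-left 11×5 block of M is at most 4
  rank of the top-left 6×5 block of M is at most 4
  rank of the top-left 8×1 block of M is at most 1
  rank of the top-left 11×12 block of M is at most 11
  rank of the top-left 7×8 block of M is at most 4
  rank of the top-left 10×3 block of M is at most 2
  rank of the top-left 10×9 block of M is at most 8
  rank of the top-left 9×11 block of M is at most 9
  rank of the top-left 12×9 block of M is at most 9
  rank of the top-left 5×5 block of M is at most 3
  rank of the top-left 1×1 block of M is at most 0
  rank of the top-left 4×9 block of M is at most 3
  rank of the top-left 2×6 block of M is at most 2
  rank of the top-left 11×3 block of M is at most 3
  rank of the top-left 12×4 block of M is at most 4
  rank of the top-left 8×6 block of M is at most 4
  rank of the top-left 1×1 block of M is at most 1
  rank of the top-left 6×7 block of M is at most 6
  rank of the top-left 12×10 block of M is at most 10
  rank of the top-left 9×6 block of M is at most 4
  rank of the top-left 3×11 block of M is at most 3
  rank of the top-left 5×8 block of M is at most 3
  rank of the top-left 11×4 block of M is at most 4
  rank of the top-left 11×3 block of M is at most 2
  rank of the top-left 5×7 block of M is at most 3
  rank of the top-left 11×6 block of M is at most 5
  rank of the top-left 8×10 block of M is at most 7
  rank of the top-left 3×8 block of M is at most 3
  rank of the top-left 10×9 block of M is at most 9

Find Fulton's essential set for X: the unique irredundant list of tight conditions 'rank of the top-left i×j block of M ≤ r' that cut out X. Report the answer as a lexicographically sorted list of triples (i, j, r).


The tightest implied rank at each (i,j), from the 29 conditions:

  row 1: 0  1  1  1  1  1  1  1  1  1  1  1
  row 2: 1  2  2  2  2  2  2  2  2  2  2  2
  row 3: 1  2  2  3  3  3  3  3  3  3  3  3
  row 4: 1  2  2  3  3  3  3  3  3  4  4  4
  row 5: 1  2  2  3  3  3  3  3  4  5  5  5
  row 6: 1  2  2  3  4  4  4  4  5  6  6  6
  row 7: 1  2  2  3  4  4  4  4  5  6  7  7
  row 8: 1  2  2  3  4  4  5  5  6  7  8  8
  row 9: 1  2  2  3  4  4  5  6  7  8  9  9
  row 10: 1  2  2  3  4  5  6  7  8  9  10  10
  row 11: 1  2  2  3  4  5  6  7  8  9  10  11
  row 12: 1  2  3  4  5  6  7  8  9  10  11  12

the unique w with this rank table is (2, 1, 4, 10, 9, 5, 11, 7, 8, 6, 12, 3).

|D(w)|=24, |Ess(w)|=6:

[(1, 1, 0), (4, 9, 3), (5, 8, 3), (7, 8, 4), (9, 6, 4), (11, 3, 2)]


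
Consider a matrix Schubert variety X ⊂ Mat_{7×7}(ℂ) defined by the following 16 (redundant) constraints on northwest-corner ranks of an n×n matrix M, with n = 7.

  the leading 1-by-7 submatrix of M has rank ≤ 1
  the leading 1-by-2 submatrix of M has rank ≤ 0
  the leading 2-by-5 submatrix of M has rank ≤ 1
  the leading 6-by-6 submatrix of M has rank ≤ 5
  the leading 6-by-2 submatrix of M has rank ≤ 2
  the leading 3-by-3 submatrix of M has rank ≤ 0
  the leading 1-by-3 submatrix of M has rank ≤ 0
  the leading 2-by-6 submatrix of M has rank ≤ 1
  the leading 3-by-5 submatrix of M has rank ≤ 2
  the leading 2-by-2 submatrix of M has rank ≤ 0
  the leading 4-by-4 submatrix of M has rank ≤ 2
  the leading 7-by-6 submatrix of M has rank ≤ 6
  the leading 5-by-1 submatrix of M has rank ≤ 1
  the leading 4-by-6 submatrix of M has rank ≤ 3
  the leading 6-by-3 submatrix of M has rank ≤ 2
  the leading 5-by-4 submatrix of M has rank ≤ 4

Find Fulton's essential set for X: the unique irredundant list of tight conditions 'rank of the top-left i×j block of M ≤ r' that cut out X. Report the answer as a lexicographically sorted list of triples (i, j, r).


Propagating the 16 rank bounds to every northwest block:

  i=1: 0  0  0  1  1  1  1
  i=2: 0  0  0  1  1  1  2
  i=3: 0  0  0  1  2  2  3
  i=4: 1  1  1  2  3  3  4
  i=5: 1  2  2  3  4  4  5
  i=6: 1  2  2  3  4  5  6
  i=7: 1  2  3  4  5  6  7

second differences of R give the permutation w = (4, 7, 5, 1, 2, 6, 3).

|D(w)|=12, |Ess(w)|=3:

[(2, 6, 1), (3, 3, 0), (6, 3, 2)]


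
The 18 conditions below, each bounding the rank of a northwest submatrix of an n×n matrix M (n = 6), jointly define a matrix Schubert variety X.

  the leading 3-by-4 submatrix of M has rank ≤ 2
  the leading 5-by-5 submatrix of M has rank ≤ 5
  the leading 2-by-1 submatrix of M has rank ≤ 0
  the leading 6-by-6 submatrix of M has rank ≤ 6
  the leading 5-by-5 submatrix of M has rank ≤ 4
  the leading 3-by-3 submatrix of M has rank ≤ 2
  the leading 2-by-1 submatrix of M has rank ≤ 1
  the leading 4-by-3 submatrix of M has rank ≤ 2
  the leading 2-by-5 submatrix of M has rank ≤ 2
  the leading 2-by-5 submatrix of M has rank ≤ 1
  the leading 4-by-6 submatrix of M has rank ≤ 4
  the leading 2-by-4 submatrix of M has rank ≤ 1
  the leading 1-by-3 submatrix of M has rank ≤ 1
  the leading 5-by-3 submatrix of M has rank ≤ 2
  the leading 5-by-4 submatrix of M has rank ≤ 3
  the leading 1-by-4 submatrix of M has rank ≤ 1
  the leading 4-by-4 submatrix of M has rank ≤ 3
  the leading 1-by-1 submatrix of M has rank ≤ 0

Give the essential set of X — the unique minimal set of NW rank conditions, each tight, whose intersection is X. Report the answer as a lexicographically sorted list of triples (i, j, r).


The tightest implied rank at each (i,j), from the 18 conditions:

  0 | 1 | 1 | 1 | 1 | 1
  0 | 1 | 1 | 1 | 1 | 2
  1 | 2 | 2 | 2 | 2 | 3
  1 | 2 | 2 | 3 | 3 | 4
  1 | 2 | 2 | 3 | 4 | 5
  1 | 2 | 3 | 4 | 5 | 6

reading off 1-entries of Δ²R: w = (2, 6, 1, 4, 5, 3).

Fulton essential set (3 of the 7 Rothe cells):

[(2, 1, 0), (2, 5, 1), (5, 3, 2)]


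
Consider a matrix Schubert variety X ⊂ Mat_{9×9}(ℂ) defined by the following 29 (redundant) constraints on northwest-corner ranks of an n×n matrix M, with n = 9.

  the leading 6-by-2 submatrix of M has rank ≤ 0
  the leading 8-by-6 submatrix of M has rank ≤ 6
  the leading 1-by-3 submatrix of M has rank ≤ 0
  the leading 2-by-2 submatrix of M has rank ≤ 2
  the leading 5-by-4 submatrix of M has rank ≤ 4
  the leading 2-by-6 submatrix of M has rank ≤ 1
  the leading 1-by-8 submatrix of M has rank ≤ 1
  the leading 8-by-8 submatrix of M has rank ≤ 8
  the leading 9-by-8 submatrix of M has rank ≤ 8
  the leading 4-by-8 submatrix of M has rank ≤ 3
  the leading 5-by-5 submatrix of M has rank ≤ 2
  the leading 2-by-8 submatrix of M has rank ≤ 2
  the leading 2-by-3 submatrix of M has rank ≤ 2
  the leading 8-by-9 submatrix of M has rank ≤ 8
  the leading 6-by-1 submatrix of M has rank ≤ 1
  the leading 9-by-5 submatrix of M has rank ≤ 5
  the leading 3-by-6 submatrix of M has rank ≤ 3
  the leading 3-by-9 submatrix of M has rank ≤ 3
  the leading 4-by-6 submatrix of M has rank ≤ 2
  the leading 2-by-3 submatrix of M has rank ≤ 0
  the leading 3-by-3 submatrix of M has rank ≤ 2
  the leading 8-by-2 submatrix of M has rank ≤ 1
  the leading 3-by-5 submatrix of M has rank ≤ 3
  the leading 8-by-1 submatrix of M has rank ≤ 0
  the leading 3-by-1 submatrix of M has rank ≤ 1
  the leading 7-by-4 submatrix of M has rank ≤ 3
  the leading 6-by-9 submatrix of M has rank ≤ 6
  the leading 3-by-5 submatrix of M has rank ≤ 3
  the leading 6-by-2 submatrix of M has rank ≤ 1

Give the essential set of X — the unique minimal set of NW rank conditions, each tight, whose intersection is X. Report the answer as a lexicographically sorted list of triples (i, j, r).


Propagating the 29 rank bounds to every northwest block:

  row 1: 0, 0, 0, 1, 1, 1, 1, 1, 1
  row 2: 0, 0, 0, 1, 1, 1, 2, 2, 2
  row 3: 0, 0, 1, 2, 2, 2, 3, 3, 3
  row 4: 0, 0, 1, 2, 2, 2, 3, 3, 4
  row 5: 0, 0, 1, 2, 2, 3, 4, 4, 5
  row 6: 0, 0, 1, 2, 3, 4, 5, 5, 6
  row 7: 0, 1, 2, 3, 4, 5, 6, 6, 7
  row 8: 0, 1, 2, 3, 4, 5, 6, 7, 8
  row 9: 1, 2, 3, 4, 5, 6, 7, 8, 9

reading off 1-entries of Δ²R: w = (4, 7, 3, 9, 6, 5, 2, 8, 1).

Rothe diagram D(w) (22 cells), 7 SE-corners (essential conditions):

[(2, 3, 0), (2, 6, 1), (4, 6, 2), (4, 8, 3), (5, 5, 2), (6, 2, 0), (8, 1, 0)]


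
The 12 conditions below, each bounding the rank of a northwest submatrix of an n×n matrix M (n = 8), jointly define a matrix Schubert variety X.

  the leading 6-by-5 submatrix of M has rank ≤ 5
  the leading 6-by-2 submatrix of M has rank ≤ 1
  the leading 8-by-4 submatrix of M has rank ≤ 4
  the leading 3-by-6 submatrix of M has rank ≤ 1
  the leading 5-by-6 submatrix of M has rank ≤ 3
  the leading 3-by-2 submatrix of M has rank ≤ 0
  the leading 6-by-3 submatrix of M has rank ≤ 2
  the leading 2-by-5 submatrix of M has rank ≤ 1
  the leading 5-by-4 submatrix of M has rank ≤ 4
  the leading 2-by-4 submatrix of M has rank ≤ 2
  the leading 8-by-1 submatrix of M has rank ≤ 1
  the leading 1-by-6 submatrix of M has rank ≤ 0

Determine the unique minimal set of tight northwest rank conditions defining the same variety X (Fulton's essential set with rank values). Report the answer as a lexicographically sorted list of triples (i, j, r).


Rank table r_w(8×8) implied by the 12 constraints:

  row 1: 0, 0, 0, 0, 0, 0, 1, 1
  row 2: 0, 0, 1, 1, 1, 1, 2, 2
  row 3: 0, 0, 1, 1, 1, 1, 2, 3
  row 4: 1, 1, 2, 2, 2, 2, 3, 4
  row 5: 1, 1, 2, 3, 3, 3, 4, 5
  row 6: 1, 1, 2, 3, 4, 4, 5, 6
  row 7: 1, 2, 3, 4, 5, 5, 6, 7
  row 8: 1, 2, 3, 4, 5, 6, 7, 8

hence w(1..8) = (7, 3, 8, 1, 4, 5, 2, 6).

Fulton essential set (4 of the 15 Rothe cells):

[(1, 6, 0), (3, 2, 0), (3, 6, 1), (6, 2, 1)]


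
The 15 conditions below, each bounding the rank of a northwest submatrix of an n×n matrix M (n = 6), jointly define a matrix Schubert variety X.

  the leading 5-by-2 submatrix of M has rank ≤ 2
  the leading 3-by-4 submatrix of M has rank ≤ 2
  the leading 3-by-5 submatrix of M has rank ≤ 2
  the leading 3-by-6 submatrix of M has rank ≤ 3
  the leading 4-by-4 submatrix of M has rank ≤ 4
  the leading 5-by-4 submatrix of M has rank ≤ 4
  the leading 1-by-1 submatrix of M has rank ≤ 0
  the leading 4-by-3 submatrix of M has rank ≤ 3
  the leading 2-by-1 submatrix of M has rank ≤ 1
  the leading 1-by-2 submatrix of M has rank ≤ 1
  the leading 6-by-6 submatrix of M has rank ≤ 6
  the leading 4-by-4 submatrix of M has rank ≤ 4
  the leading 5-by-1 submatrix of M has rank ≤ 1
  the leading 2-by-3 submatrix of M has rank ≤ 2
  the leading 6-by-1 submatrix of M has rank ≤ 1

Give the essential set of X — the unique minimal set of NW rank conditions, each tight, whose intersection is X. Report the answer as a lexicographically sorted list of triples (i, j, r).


The tightest implied rank at each (i,j), from the 15 conditions:

  i=1: 0 1 1 1 1 1
  i=2: 1 2 2 2 2 2
  i=3: 1 2 2 2 2 3
  i=4: 1 2 3 3 3 4
  i=5: 1 2 3 4 4 5
  i=6: 1 2 3 4 5 6

the unique w with this rank table is (2, 1, 6, 3, 4, 5).

2 SE-corners of the 4-cell Rothe diagram give Ess(w):

[(1, 1, 0), (3, 5, 2)]


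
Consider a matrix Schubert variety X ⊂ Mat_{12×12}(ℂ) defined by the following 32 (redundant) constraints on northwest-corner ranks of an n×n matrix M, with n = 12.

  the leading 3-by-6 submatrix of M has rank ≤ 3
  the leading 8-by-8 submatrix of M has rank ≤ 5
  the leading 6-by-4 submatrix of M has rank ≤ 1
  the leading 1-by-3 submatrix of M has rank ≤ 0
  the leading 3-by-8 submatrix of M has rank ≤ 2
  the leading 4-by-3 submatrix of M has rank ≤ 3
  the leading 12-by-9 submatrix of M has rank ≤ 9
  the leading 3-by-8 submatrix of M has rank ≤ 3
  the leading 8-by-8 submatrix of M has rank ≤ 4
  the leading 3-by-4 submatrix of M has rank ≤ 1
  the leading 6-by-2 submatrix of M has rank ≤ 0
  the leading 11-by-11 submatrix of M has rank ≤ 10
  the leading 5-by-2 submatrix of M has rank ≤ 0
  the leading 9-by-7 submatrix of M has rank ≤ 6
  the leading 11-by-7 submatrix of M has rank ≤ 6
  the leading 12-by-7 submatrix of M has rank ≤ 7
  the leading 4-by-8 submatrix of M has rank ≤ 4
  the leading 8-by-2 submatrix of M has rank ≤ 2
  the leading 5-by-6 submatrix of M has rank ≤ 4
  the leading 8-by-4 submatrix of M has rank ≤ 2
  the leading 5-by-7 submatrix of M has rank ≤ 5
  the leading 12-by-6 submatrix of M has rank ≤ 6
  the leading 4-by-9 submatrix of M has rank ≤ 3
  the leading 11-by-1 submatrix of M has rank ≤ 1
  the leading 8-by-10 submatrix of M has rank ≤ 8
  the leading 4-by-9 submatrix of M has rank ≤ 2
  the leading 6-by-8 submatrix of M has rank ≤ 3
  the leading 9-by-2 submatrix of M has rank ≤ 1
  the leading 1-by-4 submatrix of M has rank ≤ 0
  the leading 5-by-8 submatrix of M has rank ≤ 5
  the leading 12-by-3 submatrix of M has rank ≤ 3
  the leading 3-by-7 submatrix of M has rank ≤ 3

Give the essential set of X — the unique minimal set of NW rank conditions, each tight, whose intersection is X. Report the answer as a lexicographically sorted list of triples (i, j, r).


Recovering R(i,j) via the rank-extension bound from the 32 conditions:

  R[1]: 0 0 0 0 1 1 1 1 1 1 1 1
  R[2]: 0 0 1 1 2 2 2 2 2 2 2 2
  R[3]: 0 0 1 1 2 2 2 2 2 3 3 3
  R[4]: 0 0 1 1 2 2 2 2 2 3 4 4
  R[5]: 0 0 1 1 2 3 3 3 3 4 5 5
  R[6]: 0 0 1 1 2 3 3 3 4 5 6 6
  R[7]: 1 1 2 2 3 4 4 4 5 6 7 7
  R[8]: 1 1 2 2 3 4 4 4 5 6 7 8
  R[9]: 1 1 2 3 4 5 5 5 6 7 8 9
  R[10]: 1 2 3 4 5 6 6 6 7 8 9 10
  R[11]: 1 2 3 4 5 6 6 7 8 9 10 11
  R[12]: 1 2 3 4 5 6 7 8 9 10 11 12

the unique w with this rank table is (5, 3, 10, 11, 6, 9, 1, 12, 4, 2, 8, 7).

D(w) has 34 cells with 9 SE-corners; essential set:

[(1, 4, 0), (4, 9, 2), (6, 2, 0), (6, 4, 1), (6, 8, 3), (8, 4, 2), (8, 8, 4), (9, 2, 1), (11, 7, 6)]


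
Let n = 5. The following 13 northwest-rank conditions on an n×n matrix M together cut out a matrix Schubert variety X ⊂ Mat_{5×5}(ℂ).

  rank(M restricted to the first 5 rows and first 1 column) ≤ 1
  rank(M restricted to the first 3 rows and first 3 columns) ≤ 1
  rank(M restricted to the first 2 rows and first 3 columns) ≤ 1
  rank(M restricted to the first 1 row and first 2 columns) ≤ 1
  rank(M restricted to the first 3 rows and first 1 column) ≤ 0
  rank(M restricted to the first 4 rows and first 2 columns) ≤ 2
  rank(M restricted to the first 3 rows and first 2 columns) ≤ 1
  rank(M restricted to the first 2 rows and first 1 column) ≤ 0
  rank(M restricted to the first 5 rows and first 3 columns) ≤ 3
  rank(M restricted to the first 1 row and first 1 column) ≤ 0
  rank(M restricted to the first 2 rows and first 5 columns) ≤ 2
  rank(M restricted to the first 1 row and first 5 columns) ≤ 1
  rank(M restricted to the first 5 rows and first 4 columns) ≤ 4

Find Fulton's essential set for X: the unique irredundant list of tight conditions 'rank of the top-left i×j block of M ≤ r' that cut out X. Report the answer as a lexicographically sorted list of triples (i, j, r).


Computing R[i][j] = min implied NW-rank bound (n=5, 13 conditions):

  row 1: 0  1  1  1  1
  row 2: 0  1  1  2  2
  row 3: 0  1  1  2  3
  row 4: 1  2  2  3  4
  row 5: 1  2  3  4  5

giving w = (2, 4, 5, 1, 3) via Δ²R.

ℓ(w)=5; the 2 essential cells (i,j,r):

[(3, 1, 0), (3, 3, 1)]


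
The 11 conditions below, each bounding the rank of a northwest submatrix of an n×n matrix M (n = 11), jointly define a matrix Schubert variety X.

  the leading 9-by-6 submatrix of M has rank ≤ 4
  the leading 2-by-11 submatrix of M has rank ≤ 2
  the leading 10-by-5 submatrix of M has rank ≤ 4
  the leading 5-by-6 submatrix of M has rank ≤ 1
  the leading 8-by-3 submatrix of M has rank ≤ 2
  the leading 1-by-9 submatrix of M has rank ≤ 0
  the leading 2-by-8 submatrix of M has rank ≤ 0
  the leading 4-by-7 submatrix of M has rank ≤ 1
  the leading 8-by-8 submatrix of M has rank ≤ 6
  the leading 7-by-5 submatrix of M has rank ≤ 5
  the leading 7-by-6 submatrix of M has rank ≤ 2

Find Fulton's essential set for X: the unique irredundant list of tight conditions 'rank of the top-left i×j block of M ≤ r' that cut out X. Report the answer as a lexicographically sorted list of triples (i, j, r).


Computing R[i][j] = min implied NW-rank bound (n=11, 11 conditions):

  i=1: 0 0 0 0 0 0 0 0 0 1 1
  i=2: 0 0 0 0 0 0 0 0 1 2 2
  i=3: 1 1 1 1 1 1 1 1 2 3 3
  i=4: 1 1 1 1 1 1 1 2 3 4 4
  i=5: 1 1 1 1 1 1 2 3 4 5 5
  i=6: 1 2 2 2 2 2 3 4 5 6 6
  i=7: 1 2 2 2 2 2 3 4 5 6 7
  i=8: 1 2 2 3 3 3 4 5 6 7 8
  i=9: 1 2 3 4 4 4 5 6 7 8 9
  i=10: 1 2 3 4 4 5 6 7 8 9 10
  i=11: 1 2 3 4 5 6 7 8 9 10 11

so w = (10, 9, 1, 8, 7, 2, 11, 4, 3, 6, 5).

D(w) has 34 cells with 7 SE-corners; essential set:

[(1, 9, 0), (2, 8, 0), (4, 7, 1), (5, 6, 1), (7, 6, 2), (8, 3, 2), (10, 5, 4)]


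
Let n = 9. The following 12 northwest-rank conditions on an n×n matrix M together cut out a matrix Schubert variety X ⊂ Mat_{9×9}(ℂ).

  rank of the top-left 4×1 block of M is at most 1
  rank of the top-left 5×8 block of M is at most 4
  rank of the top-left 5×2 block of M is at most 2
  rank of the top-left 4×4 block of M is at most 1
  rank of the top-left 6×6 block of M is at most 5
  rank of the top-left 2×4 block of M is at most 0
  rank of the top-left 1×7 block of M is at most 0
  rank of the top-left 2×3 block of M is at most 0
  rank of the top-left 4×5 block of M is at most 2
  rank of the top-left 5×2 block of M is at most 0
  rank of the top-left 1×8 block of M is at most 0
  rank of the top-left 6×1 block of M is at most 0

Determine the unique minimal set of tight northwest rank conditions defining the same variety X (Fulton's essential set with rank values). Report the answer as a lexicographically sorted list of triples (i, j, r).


Propagating the 12 rank bounds to every northwest block:

  i=1: 0  0  0  0  0  0  0  0  1
  i=2: 0  0  0  0  1  1  1  1  2
  i=3: 0  0  1  1  2  2  2  2  3
  i=4: 0  0  1  1  2  3  3  3  4
  i=5: 0  0  1  2  3  4  4  4  5
  i=6: 0  1  2  3  4  5  5  5  6
  i=7: 1  2  3  4  5  6  6  6  7
  i=8: 1  2  3  4  5  6  7  7  8
  i=9: 1  2  3  4  5  6  7  8  9

hence w(1..9) = (9, 5, 3, 6, 4, 2, 1, 7, 8).

|D(w)|=20, |Ess(w)|=5:

[(1, 8, 0), (2, 4, 0), (4, 4, 1), (5, 2, 0), (6, 1, 0)]
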